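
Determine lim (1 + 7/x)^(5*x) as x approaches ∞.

e^(35)

The base → 1 and the exponent → ∞: a 1^∞ form.
Take logarithms: (5x)·ln(1 + 7/x). Since ln(1+u) ~ u for small u, this behaves like (5x)·(7/x) → 35.
So the limit is e^(35).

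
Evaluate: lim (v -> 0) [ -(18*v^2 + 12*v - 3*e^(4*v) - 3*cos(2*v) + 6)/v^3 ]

32

Substitution gives 0/0; apply L'Hôpital's rule 3 times.
After differentiating numerator and denominator 3 times the quotient is (-192*e^(4*v) - 24*sin(2*v))/(-6); at v = 0 this is 32.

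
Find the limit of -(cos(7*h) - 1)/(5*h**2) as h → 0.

49/10

Direct substitution gives 0/0.
Apply L'Hôpital: lim (-7*sin(7*h))/(-10*h), still 0/0.
After 2 applications of L'Hôpital's rule the quotient is (-49*cos(7*h))/(-10); substituting h = 0 gives 49/10.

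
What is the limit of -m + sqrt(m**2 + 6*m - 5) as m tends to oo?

An ∞ − ∞ form. Rationalising with the conjugate, the difference becomes (6m - 5) / (√(m^2 + 6*m - 5) + m).
For large m the denominator behaves like 2·m, so the quotient tends to 6/2 = 3.

3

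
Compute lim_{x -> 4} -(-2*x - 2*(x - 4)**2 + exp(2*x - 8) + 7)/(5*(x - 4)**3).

-4/15

Direct substitution gives 0/0.
Apply L'Hôpital: lim (-4*x + 2*e^(2*x - 8) + 14)/(-15*(x - 4)^2), still 0/0.
Apply L'Hôpital: lim (4*e^(2*x - 8) - 4)/(120 - 30*x), still 0/0.
After 3 applications of L'Hôpital's rule the quotient is (8*e^(2*x - 8))/(-30); substituting x = 4 gives -4/15.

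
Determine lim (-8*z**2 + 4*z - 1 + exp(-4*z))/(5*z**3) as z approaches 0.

Direct substitution gives 0/0.
Apply L'Hôpital: lim (-16*z + 4 - 4*e^(-4*z))/(15*z^2), still 0/0.
Apply L'Hôpital: lim (-16 + 16*e^(-4*z))/(30*z), still 0/0.
After 3 applications of L'Hôpital's rule the quotient is (-64*e^(-4*z))/(30); substituting z = 0 gives -32/15.

-32/15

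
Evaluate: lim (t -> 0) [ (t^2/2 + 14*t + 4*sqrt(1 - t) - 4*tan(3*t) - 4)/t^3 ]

Substitution gives 0/0 (the numerator vanishes to order 3).
Expand each term to order t^3: the coefficient of t^3 in -4·tan(3t) is -36 and in 4·√(1 - t) is -1/4.
Lower-order terms cancel with the polynomial part, so the numerator is (-145/4)·t^3 + o(t^3), and the limit is (-145/4)/(1) = -145/4.

-145/4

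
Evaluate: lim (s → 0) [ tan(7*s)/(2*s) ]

Substitution gives 0/0.
Since tan(u)/u → 1 as u → 0, tan(7s)/(7s) → 1 and the limit is 7/2.

7/2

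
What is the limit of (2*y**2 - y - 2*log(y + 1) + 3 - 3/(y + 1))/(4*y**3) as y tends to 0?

7/12

Substitution gives 0/0; apply L'Hôpital's rule 3 times.
After differentiating numerator and denominator 3 times the quotient is (2*(7 - 2*y)/(y + 1)^4)/(24); at y = 0 this is 7/12.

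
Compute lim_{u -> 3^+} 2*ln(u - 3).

-∞

As u → 3⁺, u - 3 → 0⁺ and ln(u - 3) → −∞.
Multiplying by 2 gives -∞.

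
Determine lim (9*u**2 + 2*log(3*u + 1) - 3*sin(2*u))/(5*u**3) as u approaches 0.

Substitution gives 0/0 (the numerator vanishes to order 3).
Expand each term to order u^3: the coefficient of u^3 in 2·ln(1 + 3u) is 18 and in -3·sin(2u) is 4.
Lower-order terms cancel with the polynomial part, so the numerator is (22)·u^3 + o(u^3), and the limit is (22)/(5) = 22/5.

22/5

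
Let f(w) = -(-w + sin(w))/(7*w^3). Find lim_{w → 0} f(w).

1/42

Direct substitution gives 0/0.
Apply L'Hôpital: lim (cos(w) - 1)/(-21*w^2), still 0/0.
Apply L'Hôpital: lim (-sin(w))/(-42*w), still 0/0.
After 3 applications of L'Hôpital's rule the quotient is (-cos(w))/(-42); substituting w = 0 gives 1/42.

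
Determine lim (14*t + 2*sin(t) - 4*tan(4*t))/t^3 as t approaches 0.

-257/3

Substitution gives 0/0 (the numerator vanishes to order 3).
Expand each term to order t^3: the coefficient of t^3 in 2·sin(t) is -1/3 and in -4·tan(4t) is -256/3.
Lower-order terms cancel with the polynomial part, so the numerator is (-257/3)·t^3 + o(t^3), and the limit is (-257/3)/(1) = -257/3.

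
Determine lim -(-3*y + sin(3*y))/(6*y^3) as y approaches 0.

Direct substitution gives 0/0.
Apply L'Hôpital: lim (3*cos(3*y) - 3)/(-18*y^2), still 0/0.
Apply L'Hôpital: lim (-9*sin(3*y))/(-36*y), still 0/0.
After 3 applications of L'Hôpital's rule the quotient is (-27*cos(3*y))/(-36); substituting y = 0 gives 3/4.

3/4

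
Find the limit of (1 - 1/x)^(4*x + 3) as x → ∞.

Write it as [(1 - 1/x)^x]^(4) · (1 - 1/x)^(3). The bracketed term tends to e^(-1) and the second factor to 1, so the limit is e^(-4).

e^(-4)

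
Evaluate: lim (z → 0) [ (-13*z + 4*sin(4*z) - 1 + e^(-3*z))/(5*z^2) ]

9/10

Substitution gives 0/0 (the numerator vanishes to order 2).
Expand each term to order z^2: the coefficient of z^2 in e^(-3z) is 9/2 and in 4·sin(4z) is 0.
Lower-order terms cancel with the polynomial part, so the numerator is (9/2)·z^2 + o(z^2), and the limit is (9/2)/(5) = 9/10.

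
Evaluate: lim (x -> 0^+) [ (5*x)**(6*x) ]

Base → 0⁺ and exponent → 0⁺: a 0^0 form.
Take logs: 6x·ln(5x). This is 0·(−∞); rewriting as ln(5x)/(1/(6x)) and applying L'Hôpital gives 0.
Hence the limit is e^0 = 1.

1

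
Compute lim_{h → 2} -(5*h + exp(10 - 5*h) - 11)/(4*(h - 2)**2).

Direct substitution gives 0/0.
Apply L'Hôpital: lim (5 - 5*e^(10 - 5*h))/(16 - 8*h), still 0/0.
After 2 applications of L'Hôpital's rule the quotient is (25*e^(10 - 5*h))/(-8); substituting h = 2 gives -25/8.

-25/8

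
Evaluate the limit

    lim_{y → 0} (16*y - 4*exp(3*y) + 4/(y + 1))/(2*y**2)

-7

Substitution gives 0/0; apply L'Hôpital's rule 2 times.
After differentiating numerator and denominator 2 times the quotient is (-36*e^(3*y) + 8/(y + 1)^3)/(4); at y = 0 this is -7.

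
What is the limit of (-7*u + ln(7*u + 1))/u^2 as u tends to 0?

-49/2

Direct substitution gives 0/0.
Apply L'Hôpital: lim (-7 + 7/(7*u + 1))/(2*u), still 0/0.
After 2 applications of L'Hôpital's rule the quotient is (-49/(7*u + 1)^2)/(2); substituting u = 0 gives -49/2.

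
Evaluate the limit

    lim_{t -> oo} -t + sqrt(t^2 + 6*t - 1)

An ∞ − ∞ form. Rationalising with the conjugate, the difference becomes (6t - 1) / (√(t^2 + 6*t - 1) + t).
For large t the denominator behaves like 2·t, so the quotient tends to 6/2 = 3.

3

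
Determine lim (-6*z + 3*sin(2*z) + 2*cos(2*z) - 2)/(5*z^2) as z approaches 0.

-4/5

Substitution gives 0/0 (the numerator vanishes to order 2).
Expand each term to order z^2: the coefficient of z^2 in 3·sin(2z) is 0 and in 2·cos(2z) is -4.
Lower-order terms cancel with the polynomial part, so the numerator is (-4)·z^2 + o(z^2), and the limit is (-4)/(5) = -4/5.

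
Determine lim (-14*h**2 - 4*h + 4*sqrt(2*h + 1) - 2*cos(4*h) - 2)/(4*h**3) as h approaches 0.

1/2

Substitution gives 0/0 (the numerator vanishes to order 3).
Expand each term to order h^3: the coefficient of h^3 in 4·√(1 + 2h) is 2 and in -2·cos(4h) is 0.
Lower-order terms cancel with the polynomial part, so the numerator is (2)·h^3 + o(h^3), and the limit is (2)/(4) = 1/2.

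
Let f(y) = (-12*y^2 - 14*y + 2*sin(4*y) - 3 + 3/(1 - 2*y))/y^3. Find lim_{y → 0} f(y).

Substitution gives 0/0; apply L'Hôpital's rule 3 times.
After differentiating numerator and denominator 3 times the quotient is (-128*cos(4*y) + 144/(2*y - 1)^4)/(6); at y = 0 this is 8/3.

8/3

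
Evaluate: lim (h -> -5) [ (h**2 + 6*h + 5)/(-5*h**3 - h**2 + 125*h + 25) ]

Direct substitution gives 0/0, so factor. Both numerator and denominator have (h + 5) as a factor.
After cancelling, the expression reduces to (h + 1)/(-5*h^2 + 24*h + 5).
Substituting h = -5 gives 1/60.

1/60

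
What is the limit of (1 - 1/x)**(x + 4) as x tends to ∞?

The base → 1 and the exponent → ∞: a 1^∞ form.
Take logarithms: (x + 4)·ln(1 - 1/x). Since ln(1+u) ~ u for small u, this behaves like (x)·(-1/x) → -1.
So the limit is e^(-1).

e^(-1)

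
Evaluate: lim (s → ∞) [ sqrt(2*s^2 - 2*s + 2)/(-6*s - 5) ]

-√(2)/6

For large |s|, √(2*s^2 - 2*s + 2) ≈ √2·|s| and the denominator ≈ -6s.
Since s → +∞, |s| = s, giving √2/(-6) = -√(2)/6.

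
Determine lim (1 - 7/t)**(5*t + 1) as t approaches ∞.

e^(-35)

Write it as [(1 - 7/t)^t]^(5) · (1 - 7/t)^(1). The bracketed term tends to e^(-7) and the second factor to 1, so the limit is e^(-35).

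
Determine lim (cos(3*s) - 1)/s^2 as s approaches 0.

Direct substitution gives 0/0.
Apply L'Hôpital: lim (-3*sin(3*s))/(2*s), still 0/0.
After 2 applications of L'Hôpital's rule the quotient is (-9*cos(3*s))/(2); substituting s = 0 gives -9/2.

-9/2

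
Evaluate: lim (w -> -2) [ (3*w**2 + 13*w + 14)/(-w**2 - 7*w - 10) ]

-1/3

Since w = -2 makes numerator and denominator zero, (w + 2) divides both.
Cancelling it gives (3*w + 7)/(-w - 5); now plug in w = -2 to get -1/3.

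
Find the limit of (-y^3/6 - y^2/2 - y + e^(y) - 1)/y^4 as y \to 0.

1/24

Direct substitution gives 0/0.
Apply L'Hôpital: lim (-y^2/2 - y + e^(y) - 1)/(4*y^3), still 0/0.
Apply L'Hôpital: lim (-y + e^(y) - 1)/(12*y^2), still 0/0.
Apply L'Hôpital: lim (e^(y) - 1)/(24*y), still 0/0.
After 4 applications of L'Hôpital's rule the quotient is (e^(y))/(24); substituting y = 0 gives 1/24.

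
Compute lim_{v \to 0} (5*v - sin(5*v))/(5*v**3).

25/6

Direct substitution gives 0/0.
Apply L'Hôpital: lim (5 - 5*cos(5*v))/(15*v^2), still 0/0.
Apply L'Hôpital: lim (25*sin(5*v))/(30*v), still 0/0.
After 3 applications of L'Hôpital's rule the quotient is (125*cos(5*v))/(30); substituting v = 0 gives 25/6.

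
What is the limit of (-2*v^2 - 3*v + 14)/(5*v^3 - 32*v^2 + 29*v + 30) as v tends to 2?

11/39

At v = 2 both the top and bottom vanish — a removable singularity. Factoring out (v - 2) from each leaves (-2*v - 7)/(5*v^2 - 22*v - 15), which at v = 2 equals 11/39.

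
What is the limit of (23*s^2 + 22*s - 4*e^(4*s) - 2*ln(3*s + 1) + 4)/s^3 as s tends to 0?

Substitution gives 0/0 (the numerator vanishes to order 3).
Expand each term to order s^3: the coefficient of s^3 in -2·ln(1 + 3s) is -18 and in -4·e^(4s) is -128/3.
Lower-order terms cancel with the polynomial part, so the numerator is (-182/3)·s^3 + o(s^3), and the limit is (-182/3)/(1) = -182/3.

-182/3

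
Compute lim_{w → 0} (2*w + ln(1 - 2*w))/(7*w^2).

Direct substitution gives 0/0.
Apply L'Hôpital: lim (2 - 2/(1 - 2*w))/(14*w), still 0/0.
After 2 applications of L'Hôpital's rule the quotient is (-4/(1 - 2*w)^2)/(14); substituting w = 0 gives -2/7.

-2/7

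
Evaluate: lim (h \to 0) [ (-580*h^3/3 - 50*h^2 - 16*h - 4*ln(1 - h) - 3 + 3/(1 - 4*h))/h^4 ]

Substitution gives 0/0 (the numerator vanishes to order 4).
Expand each term to order h^4: the coefficient of h^4 in -4·ln(1 - h) is 1 and in 3·1/(1 - 4h) is 768.
Lower-order terms cancel with the polynomial part, so the numerator is (769)·h^4 + o(h^4), and the limit is (769)/(1) = 769.

769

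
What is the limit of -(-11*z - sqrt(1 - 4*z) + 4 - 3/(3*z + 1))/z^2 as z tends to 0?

25

Substitution gives 0/0 (the numerator vanishes to order 2).
Expand each term to order z^2: the coefficient of z^2 in -3·1/(1 + 3z) is -27 and in −√(1 - 4z) is 2.
Lower-order terms cancel with the polynomial part, so the numerator is (-25)·z^2 + o(z^2), and the limit is (-25)/(-1) = 25.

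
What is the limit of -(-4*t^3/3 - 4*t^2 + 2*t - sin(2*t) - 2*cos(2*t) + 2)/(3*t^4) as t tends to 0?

4/9

Substitution gives 0/0; apply L'Hôpital's rule 4 times.
After differentiating numerator and denominator 4 times the quotient is (-16*sin(2*t) - 32*cos(2*t))/(-72); at t = 0 this is 4/9.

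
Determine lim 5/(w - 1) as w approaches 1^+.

As w → 1⁺, (w - 1) → 0⁺, so (w - 1)^1 → 0⁺ and 5/(w - 1)^1 → ∞.

∞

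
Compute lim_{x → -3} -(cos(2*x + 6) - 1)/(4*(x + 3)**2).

1/2

Direct substitution gives 0/0.
Apply L'Hôpital: lim (-2*sin(2*x + 6))/(-8*x - 24), still 0/0.
After 2 applications of L'Hôpital's rule the quotient is (-4*cos(2*x + 6))/(-8); substituting x = -3 gives 1/2.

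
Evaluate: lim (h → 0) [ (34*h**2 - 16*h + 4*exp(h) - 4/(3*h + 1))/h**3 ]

326/3

Substitution gives 0/0; apply L'Hôpital's rule 3 times.
After differentiating numerator and denominator 3 times the quotient is (4*e^(h) + 648/(3*h + 1)^4)/(6); at h = 0 this is 326/3.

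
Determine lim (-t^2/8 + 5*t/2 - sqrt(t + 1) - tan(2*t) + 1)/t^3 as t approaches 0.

Substitution gives 0/0; apply L'Hôpital's rule 3 times.
After differentiating numerator and denominator 3 times the quotient is (-32*tan(2*t)^2/cos(2*t)^2 - 16/cos(2*t)^4 - 3/(8*(t + 1)^(5/2)))/(6); at t = 0 this is -131/48.

-131/48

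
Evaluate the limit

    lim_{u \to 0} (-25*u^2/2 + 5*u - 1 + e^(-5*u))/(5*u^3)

-25/6

Direct substitution gives 0/0.
Apply L'Hôpital: lim (-25*u + 5 - 5*e^(-5*u))/(15*u^2), still 0/0.
Apply L'Hôpital: lim (-25 + 25*e^(-5*u))/(30*u), still 0/0.
After 3 applications of L'Hôpital's rule the quotient is (-125*e^(-5*u))/(30); substituting u = 0 gives -25/6.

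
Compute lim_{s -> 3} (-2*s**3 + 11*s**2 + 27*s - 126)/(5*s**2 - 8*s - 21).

39/22

Direct substitution gives 0/0, so factor. Both numerator and denominator have (s - 3) as a factor.
After cancelling, the expression reduces to (-2*s^2 + 5*s + 42)/(5*s + 7).
Substituting s = 3 gives 39/22.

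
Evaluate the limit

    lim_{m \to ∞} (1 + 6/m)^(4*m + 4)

The base → 1 and the exponent → ∞: a 1^∞ form.
Take logarithms: (4m + 4)·ln(1 + 6/m). Since ln(1+u) ~ u for small u, this behaves like (4m)·(6/m) → 24.
So the limit is e^(24).

e^(24)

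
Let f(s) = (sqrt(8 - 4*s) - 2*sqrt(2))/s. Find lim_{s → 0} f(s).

-√(2)/2

Substitution gives 0/0. Multiply numerator and denominator by the conjugate √(8 - 4s) + √8.
The numerator becomes (8 - 4s) − 8 = -4s, so the expression simplifies to -4/(√(8 - 4s) + √8).
Letting s → 0 gives -4/(2√8) = -√(2)/2.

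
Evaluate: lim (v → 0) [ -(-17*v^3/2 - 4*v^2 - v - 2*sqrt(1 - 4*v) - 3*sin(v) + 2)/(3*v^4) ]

Substitution gives 0/0; apply L'Hôpital's rule 4 times.
After differentiating numerator and denominator 4 times the quotient is (-3*sin(v) + 480/(1 - 4*v)^(7/2))/(-72); at v = 0 this is -20/3.

-20/3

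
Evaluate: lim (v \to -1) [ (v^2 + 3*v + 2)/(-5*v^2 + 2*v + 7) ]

1/12

Direct substitution gives 0/0, so factor. Both numerator and denominator have (v + 1) as a factor.
After cancelling, the expression reduces to (v + 2)/(7 - 5*v).
Substituting v = -1 gives 1/12.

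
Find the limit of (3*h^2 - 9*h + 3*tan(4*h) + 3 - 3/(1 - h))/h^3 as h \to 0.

61

Substitution gives 0/0; apply L'Hôpital's rule 3 times.
After differentiating numerator and denominator 3 times the quotient is (6*(64*(h - 1)^4*(3*tan(4*h)^2 + 1)/cos(4*h)^2 - 3)/(h - 1)^4)/(6); at h = 0 this is 61.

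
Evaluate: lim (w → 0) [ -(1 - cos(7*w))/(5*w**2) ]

-49/10

Substitution gives 0/0.
Use (1 − cos u)/u² → 1/2 with u = 7w: the limit is 7²/(2·(-5)) = -49/10.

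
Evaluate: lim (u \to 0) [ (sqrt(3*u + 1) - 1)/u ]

A 0/0 form; rationalise with √(1 + 3u) + √1. This collapses the numerator to 3u, leaving 3/(√(1 + 3u) + √1) → 3/(2√1) = 3/2.

3/2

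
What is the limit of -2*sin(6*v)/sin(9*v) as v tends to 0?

Substitution gives 0/0.
Divide numerator and denominator by v: sin(6v)/v → 6 and sin(9v)/v → 9, so the limit is -2·6/9 = -4/3.

-4/3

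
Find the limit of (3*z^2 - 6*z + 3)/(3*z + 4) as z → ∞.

The numerator has higher degree (2 > 1); the quotient behaves like (3/(3))·z^1 for large |z|.
As z → +∞ this diverges to ∞.

∞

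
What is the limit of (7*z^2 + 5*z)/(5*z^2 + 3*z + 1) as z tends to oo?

7/5

Numerator and denominator both have degree 2.
Dividing every term by z^2, all lower-order terms vanish and the limit is the ratio of leading coefficients, 7/(5) = 7/5.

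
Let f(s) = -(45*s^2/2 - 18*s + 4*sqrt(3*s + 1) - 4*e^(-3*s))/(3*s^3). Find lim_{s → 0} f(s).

-33/4

Substitution gives 0/0 (the numerator vanishes to order 3).
Expand each term to order s^3: the coefficient of s^3 in -4·e^(-3s) is 18 and in 4·√(1 + 3s) is 27/4.
Lower-order terms cancel with the polynomial part, so the numerator is (99/4)·s^3 + o(s^3), and the limit is (99/4)/(-3) = -33/4.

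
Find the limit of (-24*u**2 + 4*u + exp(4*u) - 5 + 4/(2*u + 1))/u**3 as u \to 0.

-64/3

Substitution gives 0/0 (the numerator vanishes to order 3).
Expand each term to order u^3: the coefficient of u^3 in e^(4u) is 32/3 and in 4·1/(1 + 2u) is -32.
Lower-order terms cancel with the polynomial part, so the numerator is (-64/3)·u^3 + o(u^3), and the limit is (-64/3)/(1) = -64/3.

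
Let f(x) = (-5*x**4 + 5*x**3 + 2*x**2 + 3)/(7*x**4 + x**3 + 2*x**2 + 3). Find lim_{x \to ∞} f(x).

Numerator and denominator both have degree 4.
Dividing every term by x^4, all lower-order terms vanish and the limit is the ratio of leading coefficients, -5/(7) = -5/7.

-5/7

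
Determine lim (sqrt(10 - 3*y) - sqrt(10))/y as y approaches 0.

A 0/0 form; rationalise with √(10 - 3y) + √10. This collapses the numerator to -3y, leaving -3/(√(10 - 3y) + √10) → -3/(2√10) = -3*√(10)/20.

-3*√(10)/20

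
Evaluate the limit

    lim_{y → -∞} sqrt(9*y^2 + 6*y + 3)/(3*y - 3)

For large |y|, √(9*y^2 + 6*y + 3) ≈ √9·|y| and the denominator ≈ 3y.
Since y → −∞, |y| = −y, giving −√9/(3) = -1.

-1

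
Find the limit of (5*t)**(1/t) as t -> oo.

1

Base → ∞ and exponent → 0: an ∞^0 form.
Take logs: (1/t)·ln(5·t^1) = (ln 5 + 1·ln t)/t → 0.
So the limit is e^0 = 1.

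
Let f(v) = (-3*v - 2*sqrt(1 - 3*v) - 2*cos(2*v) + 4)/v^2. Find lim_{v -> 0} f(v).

Substitution gives 0/0 (the numerator vanishes to order 2).
Expand each term to order v^2: the coefficient of v^2 in -2·√(1 - 3v) is 9/4 and in -2·cos(2v) is 4.
Lower-order terms cancel with the polynomial part, so the numerator is (25/4)·v^2 + o(v^2), and the limit is (25/4)/(1) = 25/4.

25/4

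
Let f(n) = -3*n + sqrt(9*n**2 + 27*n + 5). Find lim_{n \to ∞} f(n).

9/2

An ∞ − ∞ form. Rationalising with the conjugate, the difference becomes (27n + 5) / (√(9*n^2 + 27*n + 5) + 3n).
For large n the denominator behaves like 2·3n, so the quotient tends to 27/6 = 9/2.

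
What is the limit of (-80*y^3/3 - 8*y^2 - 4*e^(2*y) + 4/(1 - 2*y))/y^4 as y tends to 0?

184/3

Substitution gives 0/0; apply L'Hôpital's rule 4 times.
After differentiating numerator and denominator 4 times the quotient is (-64*e^(2*y) - 1536/(2*y - 1)^5)/(24); at y = 0 this is 184/3.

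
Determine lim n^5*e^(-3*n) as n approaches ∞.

0

Write as n^5/e^{3n}, an ∞/∞ form.
Exponential growth dominates any polynomial, so repeated L'Hôpital (or the standard result) gives 0.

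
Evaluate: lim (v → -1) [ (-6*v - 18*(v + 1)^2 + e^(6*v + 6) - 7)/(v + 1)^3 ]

36

Direct substitution gives 0/0.
Apply L'Hôpital: lim (-36*v + 6*e^(6*v + 6) - 42)/(3*(v + 1)^2), still 0/0.
Apply L'Hôpital: lim (36*e^(6*v + 6) - 36)/(6*v + 6), still 0/0.
After 3 applications of L'Hôpital's rule the quotient is (216*e^(6*v + 6))/(6); substituting v = -1 gives 36.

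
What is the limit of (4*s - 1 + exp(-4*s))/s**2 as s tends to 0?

Direct substitution gives 0/0.
Apply L'Hôpital: lim (4 - 4*e^(-4*s))/(2*s), still 0/0.
After 2 applications of L'Hôpital's rule the quotient is (16*e^(-4*s))/(2); substituting s = 0 gives 8.

8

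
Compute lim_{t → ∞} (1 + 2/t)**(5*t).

Let L be the limit and take ln: ln L = lim (5t)·ln(1 + 2/t) = lim (5t)·(2/t + O(1/t²)) = 10.
Hence L = e^(10).

e^(10)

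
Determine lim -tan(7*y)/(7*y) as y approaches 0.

-1

Substitution gives 0/0.
Since tan(u)/u → 1 as u → 0, tan(7y)/(7y) → 1 and the limit is 7/(-7) = -1.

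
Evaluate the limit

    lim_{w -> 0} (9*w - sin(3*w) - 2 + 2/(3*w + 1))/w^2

18

Substitution gives 0/0; apply L'Hôpital's rule 2 times.
After differentiating numerator and denominator 2 times the quotient is (9*sin(3*w) + 36/(3*w + 1)^3)/(2); at w = 0 this is 18.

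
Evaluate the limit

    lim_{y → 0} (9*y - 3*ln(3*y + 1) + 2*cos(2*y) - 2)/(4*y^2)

Substitution gives 0/0 (the numerator vanishes to order 2).
Expand each term to order y^2: the coefficient of y^2 in 2·cos(2y) is -4 and in -3·ln(1 + 3y) is 27/2.
Lower-order terms cancel with the polynomial part, so the numerator is (19/2)·y^2 + o(y^2), and the limit is (19/2)/(4) = 19/8.

19/8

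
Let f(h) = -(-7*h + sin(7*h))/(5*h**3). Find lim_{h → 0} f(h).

343/30

Direct substitution gives 0/0.
Apply L'Hôpital: lim (7*cos(7*h) - 7)/(-15*h^2), still 0/0.
Apply L'Hôpital: lim (-49*sin(7*h))/(-30*h), still 0/0.
After 3 applications of L'Hôpital's rule the quotient is (-343*cos(7*h))/(-30); substituting h = 0 gives 343/30.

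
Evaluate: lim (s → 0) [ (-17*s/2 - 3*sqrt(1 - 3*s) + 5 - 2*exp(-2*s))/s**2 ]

-5/8

Substitution gives 0/0 (the numerator vanishes to order 2).
Expand each term to order s^2: the coefficient of s^2 in -2·e^(-2s) is -4 and in -3·√(1 - 3s) is 27/8.
Lower-order terms cancel with the polynomial part, so the numerator is (-5/8)·s^2 + o(s^2), and the limit is (-5/8)/(1) = -5/8.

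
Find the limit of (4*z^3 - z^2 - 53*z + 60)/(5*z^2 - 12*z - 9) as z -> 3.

Since z = 3 makes numerator and denominator zero, (z - 3) divides both.
Cancelling it gives (4*z^2 + 11*z - 20)/(5*z + 3); now plug in z = 3 to get 49/18.

49/18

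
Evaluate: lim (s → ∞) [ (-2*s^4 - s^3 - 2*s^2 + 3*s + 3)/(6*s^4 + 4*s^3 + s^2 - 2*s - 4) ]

-1/3

Numerator and denominator both have degree 4.
Dividing every term by s^4, all lower-order terms vanish and the limit is the ratio of leading coefficients, -2/(6) = -1/3.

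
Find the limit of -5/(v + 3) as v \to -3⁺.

-∞

As v → -3⁺, (v + 3) → 0⁺, so (v + 3)^1 → 0⁺ and -5/(v + 3)^1 → -∞.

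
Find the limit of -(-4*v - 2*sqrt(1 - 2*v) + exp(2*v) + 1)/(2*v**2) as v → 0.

-3/2

Substitution gives 0/0 (the numerator vanishes to order 2).
Expand each term to order v^2: the coefficient of v^2 in e^(2v) is 2 and in -2·√(1 - 2v) is 1.
Lower-order terms cancel with the polynomial part, so the numerator is (3)·v^2 + o(v^2), and the limit is (3)/(-2) = -3/2.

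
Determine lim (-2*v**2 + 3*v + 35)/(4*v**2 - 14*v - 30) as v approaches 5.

Since v = 5 makes numerator and denominator zero, (v - 5) divides both.
Cancelling it gives (-2*v - 7)/(4*v + 6); now plug in v = 5 to get -17/26.

-17/26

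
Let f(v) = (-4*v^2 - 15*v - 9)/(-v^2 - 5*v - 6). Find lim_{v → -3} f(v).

9

At v = -3 both the top and bottom vanish — a removable singularity. Factoring out (v + 3) from each leaves (-4*v - 3)/(-v - 2), which at v = -3 equals 9.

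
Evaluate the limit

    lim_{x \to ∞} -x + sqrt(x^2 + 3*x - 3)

This has the form ∞ − ∞. Multiply and divide by the conjugate √(x^2 + 3*x - 3) + x.
That gives (3x - 3) / (√(x^2 + 3*x - 3) + x).
Divide numerator and denominator by x: the limit is 3/(2·1) = 3/2.

3/2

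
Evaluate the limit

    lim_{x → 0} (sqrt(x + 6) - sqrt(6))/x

√(6)/12

A 0/0 form; rationalise with √(6 + x) + √6. This collapses the numerator to x, leaving 1/(√(6 + x) + √6) → 1/(2√6) = √(6)/12.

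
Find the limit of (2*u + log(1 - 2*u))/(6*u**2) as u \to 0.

Direct substitution gives 0/0.
Apply L'Hôpital: lim (2 - 2/(1 - 2*u))/(12*u), still 0/0.
After 2 applications of L'Hôpital's rule the quotient is (-4/(1 - 2*u)^2)/(12); substituting u = 0 gives -1/3.

-1/3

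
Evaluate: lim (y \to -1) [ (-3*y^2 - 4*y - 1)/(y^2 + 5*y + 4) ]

2/3

At y = -1 both the top and bottom vanish — a removable singularity. Factoring out (y + 1) from each leaves (-3*y - 1)/(y + 4), which at y = -1 equals 2/3.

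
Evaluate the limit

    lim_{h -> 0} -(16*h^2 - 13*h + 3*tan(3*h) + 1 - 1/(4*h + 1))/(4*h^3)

Substitution gives 0/0; apply L'Hôpital's rule 3 times.
After differentiating numerator and denominator 3 times the quotient is (486*tan(3*h)^2/cos(3*h)^2 + 162/cos(3*h)^2 + 384/(4*h + 1)^4)/(-24); at h = 0 this is -91/4.

-91/4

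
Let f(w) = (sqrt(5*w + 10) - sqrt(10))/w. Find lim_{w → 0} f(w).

√(10)/4

Substitution gives 0/0. Multiply numerator and denominator by the conjugate √(10 + 5w) + √10.
The numerator becomes (10 + 5w) − 10 = 5w, so the expression simplifies to 5/(√(10 + 5w) + √10).
Letting w → 0 gives 5/(2√10) = √(10)/4.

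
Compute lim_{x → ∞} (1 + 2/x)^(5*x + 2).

The base → 1 and the exponent → ∞: a 1^∞ form.
Take logarithms: (5x + 2)·ln(1 + 2/x). Since ln(1+u) ~ u for small u, this behaves like (5x)·(2/x) → 10.
So the limit is e^(10).

e^(10)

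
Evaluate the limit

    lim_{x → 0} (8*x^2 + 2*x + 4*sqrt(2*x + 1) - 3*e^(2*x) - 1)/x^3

-2

Substitution gives 0/0 (the numerator vanishes to order 3).
Expand each term to order x^3: the coefficient of x^3 in -3·e^(2x) is -4 and in 4·√(1 + 2x) is 2.
Lower-order terms cancel with the polynomial part, so the numerator is (-2)·x^3 + o(x^3), and the limit is (-2)/(1) = -2.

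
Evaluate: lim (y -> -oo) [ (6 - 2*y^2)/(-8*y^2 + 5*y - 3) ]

1/4

Numerator and denominator both have degree 2.
Dividing every term by y^2, all lower-order terms vanish and the limit is the ratio of leading coefficients, -2/(-8) = 1/4.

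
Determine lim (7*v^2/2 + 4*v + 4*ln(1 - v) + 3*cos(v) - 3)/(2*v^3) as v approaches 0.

Substitution gives 0/0; apply L'Hôpital's rule 3 times.
After differentiating numerator and denominator 3 times the quotient is (3*sin(v) + 8/(v - 1)^3)/(12); at v = 0 this is -2/3.

-2/3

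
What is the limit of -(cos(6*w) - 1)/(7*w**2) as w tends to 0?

Direct substitution gives 0/0.
Apply L'Hôpital: lim (-6*sin(6*w))/(-14*w), still 0/0.
After 2 applications of L'Hôpital's rule the quotient is (-36*cos(6*w))/(-14); substituting w = 0 gives 18/7.

18/7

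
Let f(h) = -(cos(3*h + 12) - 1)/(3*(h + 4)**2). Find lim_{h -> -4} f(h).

3/2

Direct substitution gives 0/0.
Apply L'Hôpital: lim (-3*sin(3*h + 12))/(-6*h - 24), still 0/0.
After 2 applications of L'Hôpital's rule the quotient is (-9*cos(3*h + 12))/(-6); substituting h = -4 gives 3/2.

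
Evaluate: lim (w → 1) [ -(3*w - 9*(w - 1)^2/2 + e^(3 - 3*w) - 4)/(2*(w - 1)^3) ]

9/4

Direct substitution gives 0/0.
Apply L'Hôpital: lim (-9*w - 3*e^(3 - 3*w) + 12)/(-6*(w - 1)^2), still 0/0.
Apply L'Hôpital: lim (9*e^(3 - 3*w) - 9)/(12 - 12*w), still 0/0.
After 3 applications of L'Hôpital's rule the quotient is (-27*e^(3 - 3*w))/(-12); substituting w = 1 gives 9/4.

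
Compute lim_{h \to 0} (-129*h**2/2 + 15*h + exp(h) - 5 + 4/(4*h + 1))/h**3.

Substitution gives 0/0; apply L'Hôpital's rule 3 times.
After differentiating numerator and denominator 3 times the quotient is (e^(h) - 1536/(4*h + 1)^4)/(6); at h = 0 this is -1535/6.

-1535/6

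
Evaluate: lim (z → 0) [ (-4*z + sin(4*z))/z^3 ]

Direct substitution gives 0/0.
Apply L'Hôpital: lim (4*cos(4*z) - 4)/(3*z^2), still 0/0.
Apply L'Hôpital: lim (-16*sin(4*z))/(6*z), still 0/0.
After 3 applications of L'Hôpital's rule the quotient is (-64*cos(4*z))/(6); substituting z = 0 gives -32/3.

-32/3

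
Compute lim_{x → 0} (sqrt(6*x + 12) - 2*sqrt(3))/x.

Substitution gives 0/0. Multiply numerator and denominator by the conjugate √(12 + 6x) + √12.
The numerator becomes (12 + 6x) − 12 = 6x, so the expression simplifies to 6/(√(12 + 6x) + √12).
Letting x → 0 gives 6/(2√12) = √(3)/2.

√(3)/2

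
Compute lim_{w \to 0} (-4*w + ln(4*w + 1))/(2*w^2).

-4

Direct substitution gives 0/0.
Apply L'Hôpital: lim (-4 + 4/(4*w + 1))/(4*w), still 0/0.
After 2 applications of L'Hôpital's rule the quotient is (-16/(4*w + 1)^2)/(4); substituting w = 0 gives -4.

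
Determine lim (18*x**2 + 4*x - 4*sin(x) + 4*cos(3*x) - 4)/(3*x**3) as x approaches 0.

Substitution gives 0/0 (the numerator vanishes to order 3).
Expand each term to order x^3: the coefficient of x^3 in 4·cos(3x) is 0 and in -4·sin(x) is 2/3.
Lower-order terms cancel with the polynomial part, so the numerator is (2/3)·x^3 + o(x^3), and the limit is (2/3)/(3) = 2/9.

2/9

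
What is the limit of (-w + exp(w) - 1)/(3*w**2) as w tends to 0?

1/6

Direct substitution gives 0/0.
Apply L'Hôpital: lim (e^(w) - 1)/(6*w), still 0/0.
After 2 applications of L'Hôpital's rule the quotient is (e^(w))/(6); substituting w = 0 gives 1/6.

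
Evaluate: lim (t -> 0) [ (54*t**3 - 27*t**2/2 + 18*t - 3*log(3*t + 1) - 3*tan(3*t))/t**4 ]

Substitution gives 0/0 (the numerator vanishes to order 4).
Expand each term to order t^4: the coefficient of t^4 in -3·ln(1 + 3t) is 243/4 and in -3·tan(3t) is 0.
Lower-order terms cancel with the polynomial part, so the numerator is (243/4)·t^4 + o(t^4), and the limit is (243/4)/(1) = 243/4.

243/4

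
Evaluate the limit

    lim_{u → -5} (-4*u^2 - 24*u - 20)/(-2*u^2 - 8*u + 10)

4/3

Direct substitution gives 0/0, so factor. Both numerator and denominator have (u + 5) as a factor.
After cancelling, the expression reduces to (-4*u - 4)/(2 - 2*u).
Substituting u = -5 gives 4/3.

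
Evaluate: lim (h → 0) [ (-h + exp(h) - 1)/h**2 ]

Direct substitution gives 0/0.
Apply L'Hôpital: lim (e^(h) - 1)/(2*h), still 0/0.
After 2 applications of L'Hôpital's rule the quotient is (e^(h))/(2); substituting h = 0 gives 1/2.

1/2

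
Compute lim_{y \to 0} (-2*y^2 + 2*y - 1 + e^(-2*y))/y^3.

Direct substitution gives 0/0.
Apply L'Hôpital: lim (-4*y + 2 - 2*e^(-2*y))/(3*y^2), still 0/0.
Apply L'Hôpital: lim (-4 + 4*e^(-2*y))/(6*y), still 0/0.
After 3 applications of L'Hôpital's rule the quotient is (-8*e^(-2*y))/(6); substituting y = 0 gives -4/3.

-4/3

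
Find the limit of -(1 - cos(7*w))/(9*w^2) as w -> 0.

Substitution gives 0/0.
Use (1 − cos u)/u² → 1/2 with u = 7w: the limit is 7²/(2·(-9)) = -49/18.

-49/18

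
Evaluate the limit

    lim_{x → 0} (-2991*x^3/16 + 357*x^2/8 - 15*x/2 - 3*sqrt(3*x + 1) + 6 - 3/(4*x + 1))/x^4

-97089/128

Substitution gives 0/0 (the numerator vanishes to order 4).
Expand each term to order x^4: the coefficient of x^4 in -3·√(1 + 3x) is 1215/128 and in -3·1/(1 + 4x) is -768.
Lower-order terms cancel with the polynomial part, so the numerator is (-97089/128)·x^4 + o(x^4), and the limit is (-97089/128)/(1) = -97089/128.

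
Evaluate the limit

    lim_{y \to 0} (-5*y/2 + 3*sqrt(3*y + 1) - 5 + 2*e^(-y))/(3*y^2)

Substitution gives 0/0; apply L'Hôpital's rule 2 times.
After differentiating numerator and denominator 2 times the quotient is (2*e^(-y) - 27/(4*(3*y + 1)^(3/2)))/(6); at y = 0 this is -19/24.

-19/24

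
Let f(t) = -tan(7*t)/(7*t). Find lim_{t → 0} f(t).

-1

Substitution gives 0/0.
Since tan(u)/u → 1 as u → 0, tan(7t)/(7t) → 1 and the limit is 7/(-7) = -1.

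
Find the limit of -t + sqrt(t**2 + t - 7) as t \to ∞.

An ∞ − ∞ form. Rationalising with the conjugate, the difference becomes (t - 7) / (√(t^2 + t - 7) + t).
For large t the denominator behaves like 2·t, so the quotient tends to 1/2 = 1/2.

1/2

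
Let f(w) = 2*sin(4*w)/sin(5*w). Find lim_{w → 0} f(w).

Substitution gives 0/0.
Divide numerator and denominator by w: sin(4w)/w → 4 and sin(5w)/w → 5, so the limit is 2·4/5 = 8/5.

8/5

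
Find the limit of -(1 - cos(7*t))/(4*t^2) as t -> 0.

Substitution gives 0/0.
Use (1 − cos u)/u² → 1/2 with u = 7t: the limit is 7²/(2·(-4)) = -49/8.

-49/8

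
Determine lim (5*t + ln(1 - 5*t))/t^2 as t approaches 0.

Direct substitution gives 0/0.
Apply L'Hôpital: lim (5 - 5/(1 - 5*t))/(2*t), still 0/0.
After 2 applications of L'Hôpital's rule the quotient is (-25/(1 - 5*t)^2)/(2); substituting t = 0 gives -25/2.

-25/2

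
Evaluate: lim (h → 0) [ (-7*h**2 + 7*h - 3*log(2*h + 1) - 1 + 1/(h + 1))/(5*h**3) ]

Substitution gives 0/0; apply L'Hôpital's rule 3 times.
After differentiating numerator and denominator 3 times the quotient is (-48/(2*h + 1)^3 - 6/(h + 1)^4)/(30); at h = 0 this is -9/5.

-9/5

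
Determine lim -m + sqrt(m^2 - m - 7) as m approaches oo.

-1/2

This has the form ∞ − ∞. Multiply and divide by the conjugate √(m^2 - m - 7) + m.
That gives (-m - 7) / (√(m^2 - m - 7) + m).
Divide numerator and denominator by m: the limit is -1/(2·1) = -1/2.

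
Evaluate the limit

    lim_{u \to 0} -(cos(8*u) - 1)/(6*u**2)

16/3

Direct substitution gives 0/0.
Apply L'Hôpital: lim (-8*sin(8*u))/(-12*u), still 0/0.
After 2 applications of L'Hôpital's rule the quotient is (-64*cos(8*u))/(-12); substituting u = 0 gives 16/3.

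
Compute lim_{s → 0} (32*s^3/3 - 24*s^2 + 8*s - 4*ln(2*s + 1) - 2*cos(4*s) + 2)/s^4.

Substitution gives 0/0; apply L'Hôpital's rule 4 times.
After differentiating numerator and denominator 4 times the quotient is (-512*cos(4*s) + 384/(2*s + 1)^4)/(24); at s = 0 this is -16/3.

-16/3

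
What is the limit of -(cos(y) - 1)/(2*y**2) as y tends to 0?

Direct substitution gives 0/0.
Apply L'Hôpital: lim (-sin(y))/(-4*y), still 0/0.
After 2 applications of L'Hôpital's rule the quotient is (-cos(y))/(-4); substituting y = 0 gives 1/4.

1/4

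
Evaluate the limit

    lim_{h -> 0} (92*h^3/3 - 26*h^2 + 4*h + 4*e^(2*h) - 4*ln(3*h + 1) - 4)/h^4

251/3

Substitution gives 0/0 (the numerator vanishes to order 4).
Expand each term to order h^4: the coefficient of h^4 in 4·e^(2h) is 8/3 and in -4·ln(1 + 3h) is 81.
Lower-order terms cancel with the polynomial part, so the numerator is (251/3)·h^4 + o(h^4), and the limit is (251/3)/(1) = 251/3.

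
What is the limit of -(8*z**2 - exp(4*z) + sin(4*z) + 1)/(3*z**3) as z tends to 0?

Substitution gives 0/0 (the numerator vanishes to order 3).
Expand each term to order z^3: the coefficient of z^3 in −e^(4z) is -32/3 and in sin(4z) is -32/3.
Lower-order terms cancel with the polynomial part, so the numerator is (-64/3)·z^3 + o(z^3), and the limit is (-64/3)/(-3) = 64/9.

64/9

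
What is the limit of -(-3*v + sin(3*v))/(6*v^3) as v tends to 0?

3/4

Direct substitution gives 0/0.
Apply L'Hôpital: lim (3*cos(3*v) - 3)/(-18*v^2), still 0/0.
Apply L'Hôpital: lim (-9*sin(3*v))/(-36*v), still 0/0.
After 3 applications of L'Hôpital's rule the quotient is (-27*cos(3*v))/(-36); substituting v = 0 gives 3/4.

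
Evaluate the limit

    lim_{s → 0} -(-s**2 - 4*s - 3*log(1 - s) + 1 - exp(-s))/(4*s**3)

Substitution gives 0/0; apply L'Hôpital's rule 3 times.
After differentiating numerator and denominator 3 times the quotient is (e^(-s) - 6/(s - 1)^3)/(-24); at s = 0 this is -7/24.

-7/24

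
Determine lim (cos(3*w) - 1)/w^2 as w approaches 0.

-9/2

Direct substitution gives 0/0.
Apply L'Hôpital: lim (-3*sin(3*w))/(2*w), still 0/0.
After 2 applications of L'Hôpital's rule the quotient is (-9*cos(3*w))/(2); substituting w = 0 gives -9/2.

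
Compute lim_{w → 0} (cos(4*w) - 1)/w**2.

-8

Direct substitution gives 0/0.
Apply L'Hôpital: lim (-4*sin(4*w))/(2*w), still 0/0.
After 2 applications of L'Hôpital's rule the quotient is (-16*cos(4*w))/(2); substituting w = 0 gives -8.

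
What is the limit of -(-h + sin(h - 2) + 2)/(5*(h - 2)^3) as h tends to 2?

1/30

Direct substitution gives 0/0.
Apply L'Hôpital: lim (cos(h - 2) - 1)/(-15*(h - 2)^2), still 0/0.
Apply L'Hôpital: lim (-sin(h - 2))/(60 - 30*h), still 0/0.
After 3 applications of L'Hôpital's rule the quotient is (-cos(h - 2))/(-30); substituting h = 2 gives 1/30.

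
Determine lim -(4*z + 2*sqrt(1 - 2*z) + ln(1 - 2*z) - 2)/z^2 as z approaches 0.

Substitution gives 0/0; apply L'Hôpital's rule 2 times.
After differentiating numerator and denominator 2 times the quotient is (-4/(2*z - 1)^2 - 2*(2*z - 1)^2/(1 - 2*z)^(7/2))/(-2); at z = 0 this is 3.

3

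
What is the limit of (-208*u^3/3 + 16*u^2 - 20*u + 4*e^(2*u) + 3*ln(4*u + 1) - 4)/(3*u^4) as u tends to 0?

Substitution gives 0/0; apply L'Hôpital's rule 4 times.
After differentiating numerator and denominator 4 times the quotient is (64*e^(2*u) - 4608/(4*u + 1)^4)/(72); at u = 0 this is -568/9.

-568/9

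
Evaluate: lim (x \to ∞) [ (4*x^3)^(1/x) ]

Base → ∞ and exponent → 0: an ∞^0 form.
Take logs: (1/x)·ln(4·x^3) = (ln 4 + 3·ln x)/x → 0.
So the limit is e^0 = 1.

1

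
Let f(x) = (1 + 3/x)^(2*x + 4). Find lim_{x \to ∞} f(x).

e^(6)

Let L be the limit and take ln: ln L = lim (2x + 4)·ln(1 + 3/x) = lim (2x + 4)·(3/x + O(1/x²)) = 6.
Hence L = e^(6).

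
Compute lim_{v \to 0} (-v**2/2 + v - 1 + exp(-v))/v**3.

-1/6

Direct substitution gives 0/0.
Apply L'Hôpital: lim (-v + 1 - e^(-v))/(3*v^2), still 0/0.
Apply L'Hôpital: lim (-1 + e^(-v))/(6*v), still 0/0.
After 3 applications of L'Hôpital's rule the quotient is (-e^(-v))/(6); substituting v = 0 gives -1/6.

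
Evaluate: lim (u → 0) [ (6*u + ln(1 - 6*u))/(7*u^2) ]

Direct substitution gives 0/0.
Apply L'Hôpital: lim (6 - 6/(1 - 6*u))/(14*u), still 0/0.
After 2 applications of L'Hôpital's rule the quotient is (-36/(1 - 6*u)^2)/(14); substituting u = 0 gives -18/7.

-18/7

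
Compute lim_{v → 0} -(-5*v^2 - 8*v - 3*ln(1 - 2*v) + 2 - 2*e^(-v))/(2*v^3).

-25/6

Substitution gives 0/0 (the numerator vanishes to order 3).
Expand each term to order v^3: the coefficient of v^3 in -3·ln(1 - 2v) is 8 and in -2·e^(-v) is 1/3.
Lower-order terms cancel with the polynomial part, so the numerator is (25/3)·v^3 + o(v^3), and the limit is (25/3)/(-2) = -25/6.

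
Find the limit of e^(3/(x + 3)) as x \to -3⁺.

∞

As x → -3⁺, 3/(x + 3) → +∞, so e^(3/(x + 3)) → ∞.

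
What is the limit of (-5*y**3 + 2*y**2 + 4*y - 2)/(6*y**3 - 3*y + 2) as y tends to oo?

Numerator and denominator both have degree 3.
Dividing every term by y^3, all lower-order terms vanish and the limit is the ratio of leading coefficients, -5/(6) = -5/6.

-5/6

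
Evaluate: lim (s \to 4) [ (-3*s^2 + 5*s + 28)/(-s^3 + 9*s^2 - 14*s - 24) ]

At s = 4 both the top and bottom vanish — a removable singularity. Factoring out (s - 4) from each leaves (-3*s - 7)/(-s^2 + 5*s + 6), which at s = 4 equals -19/10.

-19/10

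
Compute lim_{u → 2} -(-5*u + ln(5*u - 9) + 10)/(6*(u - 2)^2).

25/12

Direct substitution gives 0/0.
Apply L'Hôpital: lim (-5 + 5/(5*u - 9))/(24 - 12*u), still 0/0.
After 2 applications of L'Hôpital's rule the quotient is (-25/(5*u - 9)^2)/(-12); substituting u = 2 gives 25/12.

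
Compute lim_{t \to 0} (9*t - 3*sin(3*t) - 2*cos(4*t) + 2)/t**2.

16

Substitution gives 0/0 (the numerator vanishes to order 2).
Expand each term to order t^2: the coefficient of t^2 in -2·cos(4t) is 16 and in -3·sin(3t) is 0.
Lower-order terms cancel with the polynomial part, so the numerator is (16)·t^2 + o(t^2), and the limit is (16)/(1) = 16.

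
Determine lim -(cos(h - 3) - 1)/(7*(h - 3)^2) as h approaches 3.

Direct substitution gives 0/0.
Apply L'Hôpital: lim (-sin(h - 3))/(42 - 14*h), still 0/0.
After 2 applications of L'Hôpital's rule the quotient is (-cos(h - 3))/(-14); substituting h = 3 gives 1/14.

1/14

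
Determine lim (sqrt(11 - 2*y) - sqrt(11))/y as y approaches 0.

-√(11)/11

A 0/0 form; rationalise with √(11 - 2y) + √11. This collapses the numerator to -2y, leaving -2/(√(11 - 2y) + √11) → -2/(2√11) = -√(11)/11.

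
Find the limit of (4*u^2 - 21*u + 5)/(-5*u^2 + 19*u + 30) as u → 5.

-19/31

At u = 5 both the top and bottom vanish — a removable singularity. Factoring out (u - 5) from each leaves (4*u - 1)/(-5*u - 6), which at u = 5 equals -19/31.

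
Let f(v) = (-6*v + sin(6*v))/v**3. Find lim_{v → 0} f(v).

Direct substitution gives 0/0.
Apply L'Hôpital: lim (6*cos(6*v) - 6)/(3*v^2), still 0/0.
Apply L'Hôpital: lim (-36*sin(6*v))/(6*v), still 0/0.
After 3 applications of L'Hôpital's rule the quotient is (-216*cos(6*v))/(6); substituting v = 0 gives -36.

-36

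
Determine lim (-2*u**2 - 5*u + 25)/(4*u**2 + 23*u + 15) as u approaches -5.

Direct substitution gives 0/0, so factor. Both numerator and denominator have (u + 5) as a factor.
After cancelling, the expression reduces to (5 - 2*u)/(4*u + 3).
Substituting u = -5 gives -15/17.

-15/17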